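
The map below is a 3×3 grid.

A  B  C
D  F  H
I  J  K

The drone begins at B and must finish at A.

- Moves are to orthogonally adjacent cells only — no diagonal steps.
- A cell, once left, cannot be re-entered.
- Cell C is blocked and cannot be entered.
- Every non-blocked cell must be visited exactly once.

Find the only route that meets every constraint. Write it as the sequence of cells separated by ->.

B -> F -> H -> K -> J -> I -> D -> A

Need to visit all 8 open cells exactly once, starting at B and ending at A.
Route from B: down 1 to F, right 1 to H, down 1 to K, left 2 to I, up 2 to A — 7 moves in all.
Check: all 8 open cells covered.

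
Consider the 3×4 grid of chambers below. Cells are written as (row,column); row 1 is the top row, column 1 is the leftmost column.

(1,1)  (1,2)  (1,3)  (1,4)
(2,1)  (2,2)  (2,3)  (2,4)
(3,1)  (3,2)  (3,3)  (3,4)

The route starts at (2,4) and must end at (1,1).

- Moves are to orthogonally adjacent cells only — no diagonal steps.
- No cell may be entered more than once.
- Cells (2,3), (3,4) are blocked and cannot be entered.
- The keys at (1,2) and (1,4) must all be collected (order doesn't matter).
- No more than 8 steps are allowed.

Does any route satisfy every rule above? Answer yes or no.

One route that works: (2,4) → (1,4) → (1,3) → (1,2) → (1,1).

yes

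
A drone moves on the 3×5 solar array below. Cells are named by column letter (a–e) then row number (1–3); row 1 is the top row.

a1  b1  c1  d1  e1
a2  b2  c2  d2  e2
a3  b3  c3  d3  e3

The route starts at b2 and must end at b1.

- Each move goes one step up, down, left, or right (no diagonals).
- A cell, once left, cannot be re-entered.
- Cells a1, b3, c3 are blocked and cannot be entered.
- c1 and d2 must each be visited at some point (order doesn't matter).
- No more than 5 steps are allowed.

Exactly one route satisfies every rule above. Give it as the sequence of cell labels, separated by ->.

The budget equals the shortest possible length, so every move has to be on a shortest route through the required cells.
Route from b2: 2× right (reaching d2), up to d1, 2× left (reaching b1) — 5 moves in all.
Check: all required cells visited; 5 ≤ 5 moves.

b2 -> c2 -> d2 -> d1 -> c1 -> b1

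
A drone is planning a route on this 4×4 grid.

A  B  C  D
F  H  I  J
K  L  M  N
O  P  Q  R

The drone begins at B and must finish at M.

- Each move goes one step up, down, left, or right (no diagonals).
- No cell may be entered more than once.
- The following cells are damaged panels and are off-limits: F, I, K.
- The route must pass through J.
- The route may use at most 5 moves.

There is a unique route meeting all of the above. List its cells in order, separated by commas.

The 5-move cap with required stops at J leaves no slack for detours.
Route from B: 2× right (reaching D), 2× down (reaching N), left to M — 5 moves in all.
Check: all required cells visited; 5 ≤ 5 moves.

B, C, D, J, N, M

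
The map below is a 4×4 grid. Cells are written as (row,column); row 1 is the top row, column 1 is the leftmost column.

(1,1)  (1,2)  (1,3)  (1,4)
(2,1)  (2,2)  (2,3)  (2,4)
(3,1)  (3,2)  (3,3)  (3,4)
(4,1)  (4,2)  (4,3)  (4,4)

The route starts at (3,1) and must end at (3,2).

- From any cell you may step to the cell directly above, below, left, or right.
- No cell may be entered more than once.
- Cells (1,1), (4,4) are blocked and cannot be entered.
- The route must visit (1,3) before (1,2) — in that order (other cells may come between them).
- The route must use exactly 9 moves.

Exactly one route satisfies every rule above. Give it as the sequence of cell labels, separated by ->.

The waypoints must appear in the order (1,3), (1,2), with no cell reused.
Route from (3,1): down to (4,1), 2× right (reaching (4,3)), 3× up (reaching (1,3)), left to (1,2), 2× down (reaching (3,2)) — 9 moves in all.
Check: order respected ((1,3) at step 6, (1,2) at step 7); 9 moves as required.

(3,1) -> (4,1) -> (4,2) -> (4,3) -> (3,3) -> (2,3) -> (1,3) -> (1,2) -> (2,2) -> (3,2)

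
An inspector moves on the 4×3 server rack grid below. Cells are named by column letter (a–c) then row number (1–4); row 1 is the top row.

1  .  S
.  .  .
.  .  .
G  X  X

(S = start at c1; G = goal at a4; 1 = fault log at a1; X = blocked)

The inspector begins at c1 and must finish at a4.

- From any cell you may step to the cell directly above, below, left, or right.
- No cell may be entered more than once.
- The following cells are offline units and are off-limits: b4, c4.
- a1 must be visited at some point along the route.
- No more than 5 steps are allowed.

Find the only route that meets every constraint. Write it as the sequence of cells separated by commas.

c1, b1, a1, a2, a3, a4

Any route must reach a1 and still end at a4 within 5 moves, so the order of the required stops is forced.
Route from c1: left 2 to a1, down 3 to a4 — 5 moves in all.
Check: all required cells visited; 5 ≤ 5 moves.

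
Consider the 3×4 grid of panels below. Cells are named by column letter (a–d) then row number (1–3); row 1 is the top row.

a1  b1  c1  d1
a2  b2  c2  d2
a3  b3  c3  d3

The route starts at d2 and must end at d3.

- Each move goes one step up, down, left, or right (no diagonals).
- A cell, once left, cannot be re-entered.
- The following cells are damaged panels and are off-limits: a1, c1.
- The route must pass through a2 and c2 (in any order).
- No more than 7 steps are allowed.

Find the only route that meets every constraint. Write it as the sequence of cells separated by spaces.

Any route must reach a2 and c2 and still end at d3 within 7 moves, so the order of the required stops is forced.
Route from d2: 3× left (reaching a2), down to a3, 3× right (reaching d3) — 7 moves in all.
Check: all required cells visited; 7 ≤ 7 moves.

d2 c2 b2 a2 a3 b3 c3 d3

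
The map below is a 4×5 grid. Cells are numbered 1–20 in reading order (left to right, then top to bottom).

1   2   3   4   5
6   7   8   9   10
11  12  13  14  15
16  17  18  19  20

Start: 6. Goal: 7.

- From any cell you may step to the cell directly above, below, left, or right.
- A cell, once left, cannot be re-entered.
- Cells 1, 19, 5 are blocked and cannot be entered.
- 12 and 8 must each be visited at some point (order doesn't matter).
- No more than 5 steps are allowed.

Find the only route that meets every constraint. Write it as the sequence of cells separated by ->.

6 -> 11 -> 12 -> 13 -> 8 -> 7

Any route must reach 12 and 8 and still end at 7 within 5 moves, so the order of the required stops is forced.
Route from 6: down to 11, 2× right (reaching 13), up to 8, left to 7 — 5 moves in all.
Check: all required cells visited; 5 ≤ 5 moves.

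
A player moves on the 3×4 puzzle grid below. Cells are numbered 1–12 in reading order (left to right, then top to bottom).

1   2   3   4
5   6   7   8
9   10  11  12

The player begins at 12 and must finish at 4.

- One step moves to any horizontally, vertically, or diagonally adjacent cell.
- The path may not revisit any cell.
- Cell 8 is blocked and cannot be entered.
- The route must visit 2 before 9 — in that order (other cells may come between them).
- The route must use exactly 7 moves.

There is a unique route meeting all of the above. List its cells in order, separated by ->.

12 -> 7 -> 2 -> 5 -> 9 -> 6 -> 3 -> 4

The waypoints must appear in the order 2, 9, with no cell reused.
Route from 12: up-left 2 to 2, down-left 1 to 5, down 1 to 9, up-right 2 to 3, right 1 to 4 — 7 moves in all.
Check: order respected (2 at step 2, 9 at step 4); 7 moves as required.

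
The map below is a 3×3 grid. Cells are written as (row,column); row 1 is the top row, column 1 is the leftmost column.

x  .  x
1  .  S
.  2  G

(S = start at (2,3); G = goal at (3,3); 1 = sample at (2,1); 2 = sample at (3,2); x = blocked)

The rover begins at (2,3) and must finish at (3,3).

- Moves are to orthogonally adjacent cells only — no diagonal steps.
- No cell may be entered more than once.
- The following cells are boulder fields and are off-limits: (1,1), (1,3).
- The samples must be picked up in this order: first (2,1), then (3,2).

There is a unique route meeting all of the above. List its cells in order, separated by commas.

The waypoints must appear in the order (2,1), (3,2), with no cell reused.
Route from (2,3): left 2 to (2,1), down 1 to (3,1), right 2 to (3,3) — 5 moves in all.
Check: order respected (1 at step 2, 2 at step 4).

(2,3), (2,2), (2,1), (3,1), (3,2), (3,3)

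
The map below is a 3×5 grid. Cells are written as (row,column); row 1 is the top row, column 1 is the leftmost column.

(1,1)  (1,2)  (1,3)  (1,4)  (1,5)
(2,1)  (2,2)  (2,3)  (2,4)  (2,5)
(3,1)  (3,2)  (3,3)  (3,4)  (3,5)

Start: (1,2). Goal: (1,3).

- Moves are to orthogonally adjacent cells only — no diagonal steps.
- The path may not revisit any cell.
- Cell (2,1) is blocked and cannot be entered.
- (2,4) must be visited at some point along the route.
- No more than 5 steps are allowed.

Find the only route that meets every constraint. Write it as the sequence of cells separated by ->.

(1,2) -> (2,2) -> (2,3) -> (2,4) -> (1,4) -> (1,3)

The 5-move cap with required stops at (2,4) leaves no slack for detours.
Route from (1,2): down to (2,2), 2× right (reaching (2,4)), up to (1,4), left to (1,3) — 5 moves in all.
Check: all required cells visited; 5 ≤ 5 moves.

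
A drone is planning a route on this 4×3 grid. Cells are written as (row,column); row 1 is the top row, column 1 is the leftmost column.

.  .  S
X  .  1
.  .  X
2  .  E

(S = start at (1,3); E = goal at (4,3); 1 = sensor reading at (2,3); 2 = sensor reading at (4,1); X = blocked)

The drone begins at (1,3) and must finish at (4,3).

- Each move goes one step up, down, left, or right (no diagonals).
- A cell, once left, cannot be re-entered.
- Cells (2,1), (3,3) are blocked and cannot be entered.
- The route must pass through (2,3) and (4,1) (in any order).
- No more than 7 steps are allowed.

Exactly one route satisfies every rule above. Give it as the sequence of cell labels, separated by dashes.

(1,3) - (2,3) - (2,2) - (3,2) - (3,1) - (4,1) - (4,2) - (4,3)

The budget equals the shortest possible length, so every move has to be on a shortest route through the required cells.
Route from (1,3): down 1 to (2,3), left 1 to (2,2), down 1 to (3,2), left 1 to (3,1), down 1 to (4,1), right 2 to (4,3) — 7 moves in all.
Check: all required cells visited; 7 ≤ 7 moves.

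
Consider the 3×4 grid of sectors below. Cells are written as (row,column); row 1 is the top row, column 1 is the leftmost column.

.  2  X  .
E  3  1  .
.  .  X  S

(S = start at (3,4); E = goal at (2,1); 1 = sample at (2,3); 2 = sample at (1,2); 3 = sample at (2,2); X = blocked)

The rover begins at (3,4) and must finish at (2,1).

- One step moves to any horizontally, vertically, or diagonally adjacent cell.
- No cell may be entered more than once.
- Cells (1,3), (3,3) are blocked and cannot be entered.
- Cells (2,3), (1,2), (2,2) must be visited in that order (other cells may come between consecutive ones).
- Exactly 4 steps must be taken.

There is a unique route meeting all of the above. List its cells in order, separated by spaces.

The waypoints must appear in the order (2,3), (1,2), (2,2), with no cell reused.
Route from (3,4): up-left 2 to (1,2), down 1 to (2,2), left 1 to (2,1) — 4 moves in all.
Check: order respected (1 at step 1, 2 at step 2, 3 at step 3); 4 moves as required.

(3,4) (2,3) (1,2) (2,2) (2,1)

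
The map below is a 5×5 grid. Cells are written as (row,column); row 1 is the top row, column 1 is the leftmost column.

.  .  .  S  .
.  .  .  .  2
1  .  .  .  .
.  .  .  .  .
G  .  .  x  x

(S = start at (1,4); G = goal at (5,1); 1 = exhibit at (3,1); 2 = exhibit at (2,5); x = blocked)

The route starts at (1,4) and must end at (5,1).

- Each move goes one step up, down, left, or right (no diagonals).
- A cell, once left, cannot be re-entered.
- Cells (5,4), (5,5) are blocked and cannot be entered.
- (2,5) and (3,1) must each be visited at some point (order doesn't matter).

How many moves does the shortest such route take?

9

Any route passes through (2,5) and (3,1) in some order between (1,4) and (5,1). Summing Manhattan distances along each leg and taking the cheapest ordering ((1,4) → (2,5) → (3,1) → (5,1)) gives a lower bound of 2 + 5 + 2 = 9 moves.
A route of 9 moves achieves this: (1,4) → (2,4) → (2,5) → (3,5) → (3,4) → (3,3) → (3,2) → (3,1) → (4,1) → (5,1).
Since 9 matches the lower bound, it is optimal.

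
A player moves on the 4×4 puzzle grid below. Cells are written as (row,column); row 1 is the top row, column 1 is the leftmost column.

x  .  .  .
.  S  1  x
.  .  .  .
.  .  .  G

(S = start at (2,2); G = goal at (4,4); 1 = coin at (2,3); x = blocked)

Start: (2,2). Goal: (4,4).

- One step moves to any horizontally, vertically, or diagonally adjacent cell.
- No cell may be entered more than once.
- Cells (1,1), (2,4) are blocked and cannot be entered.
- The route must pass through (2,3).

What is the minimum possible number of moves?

Any route passes through (2,3) somewhere between (2,2) and (4,4). Summing Chebyshev distances along the two legs ((2,2) → (2,3) → (4,4)) gives a lower bound of 1 + 2 = 3 moves.
A route of 3 moves achieves this: (2,2) → (2,3) → (3,3) → (4,4).
Since 3 matches the lower bound, it is optimal.

3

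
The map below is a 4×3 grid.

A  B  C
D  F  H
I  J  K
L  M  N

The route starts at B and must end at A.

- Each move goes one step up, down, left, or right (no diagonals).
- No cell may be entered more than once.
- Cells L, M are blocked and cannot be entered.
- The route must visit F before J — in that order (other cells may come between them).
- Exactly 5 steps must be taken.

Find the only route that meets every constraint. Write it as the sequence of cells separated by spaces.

The waypoints must appear in the order F, J, with no cell reused.
Route from B: down 2 to J, left 1 to I, up 2 to A — 5 moves in all.
Check: order respected (F at step 1, J at step 2); 5 moves as required.

B F J I D A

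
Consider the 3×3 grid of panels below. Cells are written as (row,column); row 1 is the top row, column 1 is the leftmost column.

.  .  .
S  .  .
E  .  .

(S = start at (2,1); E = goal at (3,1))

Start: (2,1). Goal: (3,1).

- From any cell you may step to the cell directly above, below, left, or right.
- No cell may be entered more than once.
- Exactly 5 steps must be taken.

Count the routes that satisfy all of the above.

Need simple routes of exactly 5 moves from (2,1) to (3,1) (Manhattan distance 1, so 2 moves are spent on a detour and 2 undoing it).
Enumerating: (2,1) (1,1) (1,2) (2,2) (3,2) (3,1) | (2,1) (2,2) (2,3) (3,3) (3,2) (3,1).
That gives 2 routes.

2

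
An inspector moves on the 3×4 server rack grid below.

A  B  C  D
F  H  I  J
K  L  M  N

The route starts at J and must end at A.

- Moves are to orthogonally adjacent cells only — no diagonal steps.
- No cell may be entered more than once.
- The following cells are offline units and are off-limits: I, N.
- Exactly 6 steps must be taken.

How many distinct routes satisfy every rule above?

1

Need simple routes of exactly 6 moves from J to A (Manhattan distance 4, so 1 moves are spent on a detour and 1 undoing it).
Enumerating: J D C B H F A.
That gives 1 route.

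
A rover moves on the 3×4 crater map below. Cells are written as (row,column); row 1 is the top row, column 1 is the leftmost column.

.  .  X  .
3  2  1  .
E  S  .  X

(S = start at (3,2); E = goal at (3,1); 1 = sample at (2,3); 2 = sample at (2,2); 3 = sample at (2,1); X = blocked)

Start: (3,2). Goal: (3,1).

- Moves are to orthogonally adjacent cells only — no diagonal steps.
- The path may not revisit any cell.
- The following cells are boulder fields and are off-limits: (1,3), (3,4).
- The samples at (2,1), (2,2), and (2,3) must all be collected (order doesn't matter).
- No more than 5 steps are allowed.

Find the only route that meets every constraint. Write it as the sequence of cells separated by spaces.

The 5-move cap with required stops at (2,1), (2,2), (2,3) leaves no slack for detours.
Route from (3,2): right to (3,3), up to (2,3), 2× left (reaching (2,1)), down to (3,1) — 5 moves in all.
Check: all required cells visited; 5 ≤ 5 moves.

(3,2) (3,3) (2,3) (2,2) (2,1) (3,1)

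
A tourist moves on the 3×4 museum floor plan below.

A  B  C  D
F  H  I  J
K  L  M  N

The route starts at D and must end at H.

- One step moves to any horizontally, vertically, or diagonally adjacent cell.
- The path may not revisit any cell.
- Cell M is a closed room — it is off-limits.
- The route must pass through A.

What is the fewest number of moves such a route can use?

4

Any route passes through A somewhere between D and H. Summing Chebyshev distances along the two legs (D → A → H) gives a lower bound of 3 + 1 = 4 moves.
A route of 4 moves achieves this: D → C → B → A → H.
Since 4 matches the lower bound, it is optimal.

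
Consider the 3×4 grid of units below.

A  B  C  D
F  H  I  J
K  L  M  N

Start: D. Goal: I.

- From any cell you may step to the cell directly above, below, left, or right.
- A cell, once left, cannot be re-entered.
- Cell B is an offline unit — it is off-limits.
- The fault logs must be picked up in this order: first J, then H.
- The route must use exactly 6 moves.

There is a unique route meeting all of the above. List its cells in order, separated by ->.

D -> J -> N -> M -> L -> H -> I

The waypoints must appear in the order J, H, with no cell reused.
Route from D: 2× down (reaching N), 2× left (reaching L), up to H, right to I — 6 moves in all.
Check: order respected (J at step 1, H at step 5); 6 moves as required.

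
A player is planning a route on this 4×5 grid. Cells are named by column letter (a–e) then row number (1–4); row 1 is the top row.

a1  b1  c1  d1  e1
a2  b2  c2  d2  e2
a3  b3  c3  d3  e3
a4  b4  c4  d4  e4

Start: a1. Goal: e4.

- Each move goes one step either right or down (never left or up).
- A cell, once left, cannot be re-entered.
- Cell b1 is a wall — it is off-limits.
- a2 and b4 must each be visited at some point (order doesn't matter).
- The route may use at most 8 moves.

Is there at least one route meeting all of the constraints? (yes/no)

yes

One route that works: a1 → a2 → a3 → a4 → b4 → c4 → d4 → e4.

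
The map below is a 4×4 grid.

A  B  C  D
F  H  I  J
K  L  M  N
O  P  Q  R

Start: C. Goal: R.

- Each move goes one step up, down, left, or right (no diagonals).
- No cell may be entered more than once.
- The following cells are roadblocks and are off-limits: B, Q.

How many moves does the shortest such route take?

The Manhattan distance from C to R is |1−4| + |3−4| = 4, so at least 4 moves are needed.
A route of 4 moves achieves this: C → I → M → N → R.
Since 4 matches the lower bound, it is optimal.

4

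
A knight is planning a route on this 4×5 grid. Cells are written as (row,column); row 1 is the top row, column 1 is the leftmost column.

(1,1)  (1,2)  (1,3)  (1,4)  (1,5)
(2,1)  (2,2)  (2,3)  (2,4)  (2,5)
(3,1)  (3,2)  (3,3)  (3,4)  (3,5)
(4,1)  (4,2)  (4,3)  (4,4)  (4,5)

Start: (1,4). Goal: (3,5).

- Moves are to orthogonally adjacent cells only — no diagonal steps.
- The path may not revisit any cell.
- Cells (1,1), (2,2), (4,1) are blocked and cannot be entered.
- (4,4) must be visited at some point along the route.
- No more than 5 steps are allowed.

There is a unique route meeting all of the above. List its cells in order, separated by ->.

(1,4) -> (2,4) -> (3,4) -> (4,4) -> (4,5) -> (3,5)

The budget equals the shortest possible length, so every move has to be on a shortest route through the required cells.
Route from (1,4): 3× down (reaching (4,4)), right to (4,5), up to (3,5) — 5 moves in all.
Check: all required cells visited; 5 ≤ 5 moves.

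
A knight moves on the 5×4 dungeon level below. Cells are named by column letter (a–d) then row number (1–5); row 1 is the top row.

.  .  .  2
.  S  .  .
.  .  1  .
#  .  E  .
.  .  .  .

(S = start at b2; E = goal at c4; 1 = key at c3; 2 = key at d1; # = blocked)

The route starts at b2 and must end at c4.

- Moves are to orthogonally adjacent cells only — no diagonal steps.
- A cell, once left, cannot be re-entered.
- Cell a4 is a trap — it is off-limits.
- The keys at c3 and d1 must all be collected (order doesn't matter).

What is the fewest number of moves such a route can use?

Any route passes through c3 and d1 in some order between b2 and c4. Summing Manhattan distances along each leg and taking the cheapest ordering (b2 → d1 → c3 → c4) gives a lower bound of 3 + 3 + 1 = 7 moves.
A route of 7 moves achieves this: b2 → b1 → c1 → d1 → d2 → d3 → c3 → c4.
Since 7 matches the lower bound, it is optimal.

7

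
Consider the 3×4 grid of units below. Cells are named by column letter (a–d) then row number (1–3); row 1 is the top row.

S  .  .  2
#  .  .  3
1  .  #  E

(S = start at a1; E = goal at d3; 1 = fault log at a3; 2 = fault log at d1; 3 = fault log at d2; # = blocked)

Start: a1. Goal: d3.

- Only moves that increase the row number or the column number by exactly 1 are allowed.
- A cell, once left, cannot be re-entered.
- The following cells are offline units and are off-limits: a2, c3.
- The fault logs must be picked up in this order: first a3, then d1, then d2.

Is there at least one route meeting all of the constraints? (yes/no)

d1 lies above a3, so going from a3 to d1 would need an upward move — but moves only go right/down, so a3 cannot be visited before d1.

no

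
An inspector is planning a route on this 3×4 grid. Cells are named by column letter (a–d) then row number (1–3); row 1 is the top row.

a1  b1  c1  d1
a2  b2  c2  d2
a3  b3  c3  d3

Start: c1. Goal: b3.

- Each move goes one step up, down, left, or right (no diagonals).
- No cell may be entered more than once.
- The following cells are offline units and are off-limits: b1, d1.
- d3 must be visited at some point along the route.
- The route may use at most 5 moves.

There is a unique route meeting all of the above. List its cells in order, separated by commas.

The 5-move cap with required stops at d3 leaves no slack for detours.
Route from c1: down to c2, right to d2, down to d3, 2× left (reaching b3) — 5 moves in all.
Check: all required cells visited; 5 ≤ 5 moves.

c1, c2, d2, d3, c3, b3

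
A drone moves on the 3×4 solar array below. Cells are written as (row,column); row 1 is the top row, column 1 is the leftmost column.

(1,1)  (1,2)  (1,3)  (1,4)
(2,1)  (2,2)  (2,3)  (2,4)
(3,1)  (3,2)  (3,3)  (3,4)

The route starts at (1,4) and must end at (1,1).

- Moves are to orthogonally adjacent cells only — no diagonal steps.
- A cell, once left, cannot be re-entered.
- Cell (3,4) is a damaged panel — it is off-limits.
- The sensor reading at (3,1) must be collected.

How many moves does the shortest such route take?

7

Any route passes through (3,1) somewhere between (1,4) and (1,1). Summing Manhattan distances along the two legs ((1,4) → (3,1) → (1,1)) gives a lower bound of 5 + 2 = 7 moves.
A route of 7 moves achieves this: (1,4) → (2,4) → (2,3) → (3,3) → (3,2) → (3,1) → (2,1) → (1,1).
Since 7 matches the lower bound, it is optimal.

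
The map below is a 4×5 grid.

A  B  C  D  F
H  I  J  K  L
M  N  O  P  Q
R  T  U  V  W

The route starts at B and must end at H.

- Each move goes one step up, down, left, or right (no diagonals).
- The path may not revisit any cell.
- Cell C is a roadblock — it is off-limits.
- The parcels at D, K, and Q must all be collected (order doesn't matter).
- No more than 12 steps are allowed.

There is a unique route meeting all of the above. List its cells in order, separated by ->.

The budget equals the shortest possible length, so every move has to be on a shortest route through the required cells.
Route from B: down 1 to I, right 2 to K, up 1 to D, right 1 to F, down 2 to Q, left 4 to M, up 1 to H — 12 moves in all.
Check: all required cells visited; 12 ≤ 12 moves.

B -> I -> J -> K -> D -> F -> L -> Q -> P -> O -> N -> M -> H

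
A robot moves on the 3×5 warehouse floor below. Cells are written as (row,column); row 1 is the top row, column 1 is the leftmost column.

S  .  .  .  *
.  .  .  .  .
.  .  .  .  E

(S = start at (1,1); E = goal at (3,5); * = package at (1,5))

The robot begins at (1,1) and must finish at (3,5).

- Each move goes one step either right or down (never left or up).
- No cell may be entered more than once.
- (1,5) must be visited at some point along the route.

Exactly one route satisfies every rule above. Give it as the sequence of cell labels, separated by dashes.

(1,1) - (1,2) - (1,3) - (1,4) - (1,5) - (2,5) - (3,5)

Moves only go right or down, so the column and row indices never decrease.
Route from (1,1): 4× right (reaching (1,5)), 2× down (reaching (3,5)) — 6 moves in all.
Check: all required cells visited.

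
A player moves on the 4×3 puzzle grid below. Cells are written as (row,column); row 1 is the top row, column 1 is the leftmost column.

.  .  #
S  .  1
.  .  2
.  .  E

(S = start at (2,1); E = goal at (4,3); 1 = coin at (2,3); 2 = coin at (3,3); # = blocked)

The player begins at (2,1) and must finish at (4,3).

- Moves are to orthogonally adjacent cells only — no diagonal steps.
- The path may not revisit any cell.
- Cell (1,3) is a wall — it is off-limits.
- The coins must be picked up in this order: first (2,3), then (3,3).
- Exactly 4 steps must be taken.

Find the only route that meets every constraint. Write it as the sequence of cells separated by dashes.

(2,1) - (2,2) - (2,3) - (3,3) - (4,3)

The waypoints must appear in the order (2,3), (3,3), with no cell reused.
Route from (2,1): right 2 to (2,3), down 2 to (4,3) — 4 moves in all.
Check: order respected (1 at step 2, 2 at step 3); 4 moves as required.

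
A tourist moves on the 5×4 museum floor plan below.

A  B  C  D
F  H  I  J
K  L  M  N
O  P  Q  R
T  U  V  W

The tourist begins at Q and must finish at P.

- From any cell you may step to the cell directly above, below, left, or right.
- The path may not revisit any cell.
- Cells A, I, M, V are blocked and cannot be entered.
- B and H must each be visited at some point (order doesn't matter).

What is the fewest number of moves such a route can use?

Any route passes through B and H in some order between Q and P. Summing Manhattan distances along each leg and taking the cheapest ordering (Q → B → H → P) gives a lower bound of 4 + 1 + 2 = 7 moves.
The shortest route satisfying every rule uses 9 moves: Q → R → N → J → D → C → B → H → L → P.
The no-revisit rule (legs can't share cells) pushes the minimum above the 7-move bound; an exhaustive check rules out every length from 7 to 8, leaving 9 as the minimum.

9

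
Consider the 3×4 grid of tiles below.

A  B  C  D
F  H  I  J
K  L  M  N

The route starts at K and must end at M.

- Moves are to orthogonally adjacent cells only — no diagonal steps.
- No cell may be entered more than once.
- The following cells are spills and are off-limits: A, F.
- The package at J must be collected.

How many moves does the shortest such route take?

Any route passes through J somewhere between K and M. Summing Manhattan distances along the two legs (K → J → M) gives a lower bound of 4 + 2 = 6 moves.
A route of 6 moves achieves this: K → L → H → I → J → N → M.
Since 6 matches the lower bound, it is optimal.

6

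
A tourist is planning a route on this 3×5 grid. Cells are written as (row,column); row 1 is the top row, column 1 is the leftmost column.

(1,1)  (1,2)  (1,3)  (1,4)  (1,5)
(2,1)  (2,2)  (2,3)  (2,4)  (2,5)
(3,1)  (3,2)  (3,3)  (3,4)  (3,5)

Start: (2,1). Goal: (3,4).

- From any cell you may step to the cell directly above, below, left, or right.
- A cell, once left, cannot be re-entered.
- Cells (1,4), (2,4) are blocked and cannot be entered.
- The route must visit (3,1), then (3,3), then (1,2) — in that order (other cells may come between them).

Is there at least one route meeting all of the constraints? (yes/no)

Ignoring the required order, 1 revisit-free route from (2,1) to (3,4) passes through all of (3,1), (3,3), and (1,2); the waypoint orders that occur are (3,1) → (1,2) → (3,3) (1) — never (3,1) → (3,3) → (1,2).

no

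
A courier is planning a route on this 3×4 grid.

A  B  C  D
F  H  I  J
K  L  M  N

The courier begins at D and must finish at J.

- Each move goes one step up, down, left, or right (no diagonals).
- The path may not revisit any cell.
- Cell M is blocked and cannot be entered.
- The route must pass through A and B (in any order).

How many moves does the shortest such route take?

Any route passes through A and B in some order between D and J. Summing Manhattan distances along each leg and taking the cheapest ordering (D → B → A → J) gives a lower bound of 2 + 1 + 4 = 7 moves.
A route of 7 moves achieves this: D → C → B → A → F → H → I → J.
Since 7 matches the lower bound, it is optimal.

7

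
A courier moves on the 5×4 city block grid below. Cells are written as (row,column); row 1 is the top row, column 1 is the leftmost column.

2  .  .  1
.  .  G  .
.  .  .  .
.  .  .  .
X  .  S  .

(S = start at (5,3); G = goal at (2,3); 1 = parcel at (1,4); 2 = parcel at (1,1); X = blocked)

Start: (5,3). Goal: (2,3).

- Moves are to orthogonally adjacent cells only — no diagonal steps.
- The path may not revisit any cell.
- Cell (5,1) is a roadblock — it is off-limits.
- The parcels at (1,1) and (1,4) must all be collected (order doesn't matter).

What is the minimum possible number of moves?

11

Any route passes through (1,1) and (1,4) in some order between (5,3) and (2,3). Summing Manhattan distances along each leg and taking the cheapest ordering ((5,3) → (1,4) → (1,1) → (2,3)) gives a lower bound of 5 + 3 + 3 = 11 moves.
A route of 11 moves achieves this: (5,3) → (4,3) → (3,3) → (3,2) → (2,2) → (2,1) → (1,1) → (1,2) → (1,3) → (1,4) → (2,4) → (2,3).
Since 11 matches the lower bound, it is optimal.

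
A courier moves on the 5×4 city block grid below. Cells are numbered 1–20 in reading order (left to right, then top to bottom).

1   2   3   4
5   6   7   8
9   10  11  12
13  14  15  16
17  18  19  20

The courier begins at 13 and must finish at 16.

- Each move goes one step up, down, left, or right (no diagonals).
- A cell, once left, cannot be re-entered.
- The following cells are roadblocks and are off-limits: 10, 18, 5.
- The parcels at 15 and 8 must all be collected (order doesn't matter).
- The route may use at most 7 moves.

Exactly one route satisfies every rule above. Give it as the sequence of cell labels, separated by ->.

The budget equals the shortest possible length, so every move has to be on a shortest route through the required cells.
Route from 13: 2× right (reaching 15), 2× up (reaching 7), right to 8, 2× down (reaching 16) — 7 moves in all.
Check: all required cells visited; 7 ≤ 7 moves.

13 -> 14 -> 15 -> 11 -> 7 -> 8 -> 12 -> 16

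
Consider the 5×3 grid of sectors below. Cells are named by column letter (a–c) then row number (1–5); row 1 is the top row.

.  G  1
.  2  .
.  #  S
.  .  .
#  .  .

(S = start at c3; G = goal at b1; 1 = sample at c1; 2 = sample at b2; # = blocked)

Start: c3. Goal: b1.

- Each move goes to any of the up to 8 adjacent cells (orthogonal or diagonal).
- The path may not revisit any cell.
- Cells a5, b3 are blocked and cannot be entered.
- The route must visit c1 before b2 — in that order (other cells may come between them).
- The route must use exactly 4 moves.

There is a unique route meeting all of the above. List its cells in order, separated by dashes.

c3 - c2 - c1 - b2 - b1

The waypoints must appear in the order c1, b2, with no cell reused.
Route from c3: up 2 to c1, down-left 1 to b2, up 1 to b1 — 4 moves in all.
Check: order respected (1 at step 2, 2 at step 3); 4 moves as required.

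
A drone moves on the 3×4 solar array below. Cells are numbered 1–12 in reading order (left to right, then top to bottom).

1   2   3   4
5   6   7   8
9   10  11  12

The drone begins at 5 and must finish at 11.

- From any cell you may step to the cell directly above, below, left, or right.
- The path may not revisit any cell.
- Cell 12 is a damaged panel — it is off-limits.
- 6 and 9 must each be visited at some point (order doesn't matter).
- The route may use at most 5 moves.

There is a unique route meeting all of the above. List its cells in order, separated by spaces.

The 5-move cap with required stops at 6, 9 leaves no slack for detours.
Route from 5: down 1 to 9, right 1 to 10, up 1 to 6, right 1 to 7, down 1 to 11 — 5 moves in all.
Check: all required cells visited; 5 ≤ 5 moves.

5 9 10 6 7 11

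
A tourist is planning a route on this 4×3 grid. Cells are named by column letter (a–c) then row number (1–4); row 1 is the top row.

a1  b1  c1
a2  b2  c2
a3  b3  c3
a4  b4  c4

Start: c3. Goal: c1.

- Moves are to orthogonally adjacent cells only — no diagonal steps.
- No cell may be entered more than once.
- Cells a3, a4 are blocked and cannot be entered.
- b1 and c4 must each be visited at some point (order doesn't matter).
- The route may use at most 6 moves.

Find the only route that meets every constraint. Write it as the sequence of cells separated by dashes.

Any route must reach b1 and c4 and still end at c1 within 6 moves, so the order of the required stops is forced.
Route from c3: down 1 to c4, left 1 to b4, up 3 to b1, right 1 to c1 — 6 moves in all.
Check: all required cells visited; 6 ≤ 6 moves.

c3 - c4 - b4 - b3 - b2 - b1 - c1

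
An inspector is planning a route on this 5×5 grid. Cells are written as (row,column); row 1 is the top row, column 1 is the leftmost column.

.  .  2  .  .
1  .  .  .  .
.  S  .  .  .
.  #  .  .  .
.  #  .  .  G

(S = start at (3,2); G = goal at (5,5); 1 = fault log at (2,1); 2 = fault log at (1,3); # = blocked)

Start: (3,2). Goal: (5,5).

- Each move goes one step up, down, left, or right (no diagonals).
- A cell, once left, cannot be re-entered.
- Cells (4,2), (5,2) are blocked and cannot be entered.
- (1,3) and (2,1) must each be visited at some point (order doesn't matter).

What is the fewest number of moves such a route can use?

11

Any route passes through (1,3) and (2,1) in some order between (3,2) and (5,5). Summing Manhattan distances along each leg and taking the cheapest ordering ((3,2) → (2,1) → (1,3) → (5,5)) gives a lower bound of 2 + 3 + 6 = 11 moves.
A route of 11 moves achieves this: (3,2) → (2,2) → (2,1) → (1,1) → (1,2) → (1,3) → (2,3) → (3,3) → (4,3) → (5,3) → (5,4) → (5,5).
Since 11 matches the lower bound, it is optimal.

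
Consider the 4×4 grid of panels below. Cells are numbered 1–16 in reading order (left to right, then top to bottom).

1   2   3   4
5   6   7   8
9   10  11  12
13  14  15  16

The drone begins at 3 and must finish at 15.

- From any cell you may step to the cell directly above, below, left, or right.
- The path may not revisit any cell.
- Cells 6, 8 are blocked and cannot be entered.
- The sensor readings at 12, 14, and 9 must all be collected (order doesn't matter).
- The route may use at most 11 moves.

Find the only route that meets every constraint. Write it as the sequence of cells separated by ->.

Any route must reach 12, 14, and 9 and still end at 15 within 11 moves, so the order of the required stops is forced.
Route from 3: left 2 to 1, down 3 to 13, right 1 to 14, up 1 to 10, right 2 to 12, down 1 to 16, left 1 to 15 — 11 moves in all.
Check: all required cells visited; 11 ≤ 11 moves.

3 -> 2 -> 1 -> 5 -> 9 -> 13 -> 14 -> 10 -> 11 -> 12 -> 16 -> 15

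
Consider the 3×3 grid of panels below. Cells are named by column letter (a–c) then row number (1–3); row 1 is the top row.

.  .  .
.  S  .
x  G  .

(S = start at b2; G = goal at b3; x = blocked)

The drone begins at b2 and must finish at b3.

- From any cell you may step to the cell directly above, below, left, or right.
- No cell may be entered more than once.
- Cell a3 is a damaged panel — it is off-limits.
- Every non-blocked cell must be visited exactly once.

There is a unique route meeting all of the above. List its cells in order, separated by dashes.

Need to visit all 8 open cells exactly once, starting at b2 and ending at b3.
Route from b2: left to a2, up to a1, 2× right (reaching c1), 2× down (reaching c3), left to b3 — 7 moves in all.
Check: all 8 open cells covered.

b2 - a2 - a1 - b1 - c1 - c2 - c3 - b3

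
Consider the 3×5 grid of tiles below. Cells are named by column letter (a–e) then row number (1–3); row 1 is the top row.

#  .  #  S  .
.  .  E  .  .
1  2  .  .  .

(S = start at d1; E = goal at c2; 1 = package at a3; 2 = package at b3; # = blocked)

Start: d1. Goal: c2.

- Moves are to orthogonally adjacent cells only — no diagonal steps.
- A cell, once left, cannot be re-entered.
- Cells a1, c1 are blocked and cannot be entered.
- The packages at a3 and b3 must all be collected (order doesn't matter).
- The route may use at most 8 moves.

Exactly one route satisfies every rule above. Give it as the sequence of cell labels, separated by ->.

The budget equals the shortest possible length, so every move has to be on a shortest route through the required cells.
Route from d1: 2× down (reaching d3), 3× left (reaching a3), up to a2, 2× right (reaching c2) — 8 moves in all.
Check: all required cells visited; 8 ≤ 8 moves.

d1 -> d2 -> d3 -> c3 -> b3 -> a3 -> a2 -> b2 -> c2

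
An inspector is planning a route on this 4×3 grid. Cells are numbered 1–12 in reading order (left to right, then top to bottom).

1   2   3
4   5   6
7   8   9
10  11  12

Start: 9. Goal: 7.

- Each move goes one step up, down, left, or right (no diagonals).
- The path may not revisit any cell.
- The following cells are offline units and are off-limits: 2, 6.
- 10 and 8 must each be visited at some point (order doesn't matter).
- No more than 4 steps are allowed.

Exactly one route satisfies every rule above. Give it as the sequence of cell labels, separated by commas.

9, 8, 11, 10, 7

The budget equals the shortest possible length, so every move has to be on a shortest route through the required cells.
Route from 9: left 1 to 8, down 1 to 11, left 1 to 10, up 1 to 7 — 4 moves in all.
Check: all required cells visited; 4 ≤ 4 moves.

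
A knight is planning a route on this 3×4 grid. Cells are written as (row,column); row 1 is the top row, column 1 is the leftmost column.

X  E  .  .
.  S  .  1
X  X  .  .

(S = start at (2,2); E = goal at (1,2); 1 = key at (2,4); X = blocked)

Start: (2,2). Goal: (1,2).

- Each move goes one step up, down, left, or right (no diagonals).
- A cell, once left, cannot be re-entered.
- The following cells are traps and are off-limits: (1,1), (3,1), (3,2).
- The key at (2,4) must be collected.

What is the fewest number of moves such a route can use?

5

Any route passes through (2,4) somewhere between (2,2) and (1,2). Summing Manhattan distances along the two legs ((2,2) → (2,4) → (1,2)) gives a lower bound of 2 + 3 = 5 moves.
A route of 5 moves achieves this: (2,2) → (2,3) → (2,4) → (1,4) → (1,3) → (1,2).
Since 5 matches the lower bound, it is optimal.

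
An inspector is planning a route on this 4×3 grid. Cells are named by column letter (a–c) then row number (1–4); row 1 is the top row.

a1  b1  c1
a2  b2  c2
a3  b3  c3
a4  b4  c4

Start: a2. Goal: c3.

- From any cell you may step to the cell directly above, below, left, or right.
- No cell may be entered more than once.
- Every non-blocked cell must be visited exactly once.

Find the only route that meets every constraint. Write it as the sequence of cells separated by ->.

a2 -> a1 -> b1 -> c1 -> c2 -> b2 -> b3 -> a3 -> a4 -> b4 -> c4 -> c3

Need to visit all 12 open cells exactly once, starting at a2 and ending at c3.
Route from a2: up 1 to a1, right 2 to c1, down 1 to c2, left 1 to b2, down 1 to b3, left 1 to a3, down 1 to a4, right 2 to c4, up 1 to c3 — 11 moves in all.
Check: all 12 open cells covered.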